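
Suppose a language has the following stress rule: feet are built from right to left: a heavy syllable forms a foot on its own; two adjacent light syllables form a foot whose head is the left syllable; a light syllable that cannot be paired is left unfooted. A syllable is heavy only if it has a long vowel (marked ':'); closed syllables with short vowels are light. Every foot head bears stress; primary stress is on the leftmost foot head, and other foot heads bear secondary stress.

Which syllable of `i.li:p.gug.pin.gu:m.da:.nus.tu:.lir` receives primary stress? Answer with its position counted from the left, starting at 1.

2

Weights: 1 i L, 2 li:p H, 3 gug L, 4 pin L, 5 gu:m H, 6 da: H, 7 nus L, 8 tu: H, 9 lir L.
Parse right to left (heavy = foot alone; LL = one foot; stranded L unfooted): i (ˈli:p) (ˈgug.pin) (ˈgu:m) (ˈda:) nus (ˈtu:) lir.
Foot heads: 2, 3, 5, 6, 8.
Primary stress on the leftmost head = syllable 2.
Primary stress: syllable 2 → i.ˈli:p.gug.pin.gu:m.da:.nus.tu:.lir.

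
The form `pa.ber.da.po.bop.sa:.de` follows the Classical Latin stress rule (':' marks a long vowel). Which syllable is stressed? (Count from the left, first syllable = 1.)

6

Classical Latin: stress the penult if heavy (long vowel or closed), else the antepenult.
Weights: 5 bop H, 6 sa: H, 7 de L.
The penult (syllable 6, sa:) is heavy, so it takes stress.
Stress on syllable 6: pa.ber.da.po.bop.ˈsa:.de.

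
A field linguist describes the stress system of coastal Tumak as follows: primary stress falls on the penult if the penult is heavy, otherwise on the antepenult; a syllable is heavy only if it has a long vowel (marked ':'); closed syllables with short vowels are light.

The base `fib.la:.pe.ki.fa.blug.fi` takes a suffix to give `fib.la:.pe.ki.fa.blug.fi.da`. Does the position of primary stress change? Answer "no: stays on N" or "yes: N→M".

Base `fib.la:.pe.ki.fa.blug.fi` (7 syllables):
  Weights: 5 fa L, 6 blug L, 7 fi L.
  The penult (syllable 6, blug) is light, so stress falls on the antepenult (syllable 5, fa).
  → primary stress on syllable 5.
Suffixed `fib.la:.pe.ki.fa.blug.fi.da` (8 syllables):
  Weights: 6 blug L, 7 fi L, 8 da L.
  The penult (syllable 7, fi) is light, so stress falls on the antepenult (syllable 6, blug).
  → primary stress on syllable 6.

yes: 5→6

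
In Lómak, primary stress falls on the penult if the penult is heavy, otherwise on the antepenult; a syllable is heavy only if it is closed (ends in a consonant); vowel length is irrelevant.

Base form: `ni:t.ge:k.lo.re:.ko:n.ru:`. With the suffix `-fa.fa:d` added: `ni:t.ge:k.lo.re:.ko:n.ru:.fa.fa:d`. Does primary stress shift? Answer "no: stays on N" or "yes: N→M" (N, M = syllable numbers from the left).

Base `ni:t.ge:k.lo.re:.ko:n.ru:` (6 syllables):
  Weights: 4 re: L, 5 ko:n H, 6 ru: L.
  The penult (syllable 5, ko:n) is heavy, so it takes stress.
  → primary stress on syllable 5.
Suffixed `ni:t.ge:k.lo.re:.ko:n.ru:.fa.fa:d` (8 syllables):
  Weights: 6 ru: L, 7 fa L, 8 fa:d H.
  The penult (syllable 7, fa) is light, so stress falls on the antepenult (syllable 6, ru:).
  → primary stress on syllable 6.

yes: 5→6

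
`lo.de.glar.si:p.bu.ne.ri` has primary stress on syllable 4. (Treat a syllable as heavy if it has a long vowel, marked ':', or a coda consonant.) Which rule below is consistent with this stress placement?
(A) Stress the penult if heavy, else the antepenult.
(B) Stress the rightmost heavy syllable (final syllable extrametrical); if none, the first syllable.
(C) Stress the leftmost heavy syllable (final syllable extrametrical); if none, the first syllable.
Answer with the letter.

B

Rule A → syllable 5 (observed: 4).
Rule B → syllable 4 ✓.
Rule C → syllable 3 (observed: 4).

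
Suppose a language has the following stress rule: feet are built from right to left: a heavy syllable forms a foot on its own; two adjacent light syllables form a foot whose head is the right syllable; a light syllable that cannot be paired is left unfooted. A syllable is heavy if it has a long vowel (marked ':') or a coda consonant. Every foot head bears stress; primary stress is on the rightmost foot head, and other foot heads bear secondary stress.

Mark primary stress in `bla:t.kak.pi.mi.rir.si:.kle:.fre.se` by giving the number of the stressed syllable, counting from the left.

Weights: 1 bla:t H, 2 kak H, 3 pi L, 4 mi L, 5 rir H, 6 si: H, 7 kle: H, 8 fre L, 9 se L.
Parse right to left (heavy = foot alone; LL = one foot; stranded L unfooted): (ˈbla:t) (ˈkak) (pi.ˈmi) (ˈrir) (ˈsi:) (ˈkle:) (fre.ˈse).
Foot heads: 1, 2, 4, 5, 6, 7, 9.
Primary stress on the rightmost head = syllable 9.
Primary stress: syllable 9 → bla:t.kak.pi.mi.rir.si:.kle:.fre.ˈse.

9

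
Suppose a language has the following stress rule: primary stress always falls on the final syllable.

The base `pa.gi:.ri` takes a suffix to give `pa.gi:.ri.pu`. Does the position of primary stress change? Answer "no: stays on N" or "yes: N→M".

Base `pa.gi:.ri` (3 syllables):
  The word has 3 syllables; the final syllable is syllable 3 (ri).
  → primary stress on syllable 3.
Suffixed `pa.gi:.ri.pu` (4 syllables):
  The word has 4 syllables; the final syllable is syllable 4 (pu).
  → primary stress on syllable 4.

yes: 3→4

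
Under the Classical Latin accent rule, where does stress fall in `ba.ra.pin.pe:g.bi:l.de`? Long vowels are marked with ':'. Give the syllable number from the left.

Classical Latin: stress the penult if heavy (long vowel or closed), else the antepenult.
Weights: 4 pe:g H, 5 bi:l H, 6 de L.
The penult (syllable 5, bi:l) is heavy, so it takes stress.
Stress on syllable 5: ba.ra.pin.pe:g.ˈbi:l.de.

5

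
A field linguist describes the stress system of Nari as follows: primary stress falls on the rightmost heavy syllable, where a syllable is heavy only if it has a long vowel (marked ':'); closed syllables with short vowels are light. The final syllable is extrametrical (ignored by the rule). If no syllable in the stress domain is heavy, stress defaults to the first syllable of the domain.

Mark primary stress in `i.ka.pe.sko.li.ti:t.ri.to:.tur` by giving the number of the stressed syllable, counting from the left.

The final syllable (9, tur) is extrametrical; the stress domain is syllables 1–8.
Weights: 1 i L, 2 ka L, 3 pe L, 4 sko L, 5 li L, 6 ti:t H, 7 ri L, 8 to: H.
Heavy syllables in the domain: 6, 8. The rightmost is syllable 8 (to:).
Primary stress: syllable 8 → i.ka.pe.sko.li.ti:t.ri.ˈto:.tur.

8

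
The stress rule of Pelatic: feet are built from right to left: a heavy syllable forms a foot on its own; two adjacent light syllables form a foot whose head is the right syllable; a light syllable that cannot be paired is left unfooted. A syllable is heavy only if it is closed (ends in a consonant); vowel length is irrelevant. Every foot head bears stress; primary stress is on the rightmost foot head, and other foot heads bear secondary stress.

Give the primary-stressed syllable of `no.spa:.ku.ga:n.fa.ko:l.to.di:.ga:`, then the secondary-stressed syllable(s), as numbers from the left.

Weights: 1 no L, 2 spa: L, 3 ku L, 4 ga:n H, 5 fa L, 6 ko:l H, 7 to L, 8 di: L, 9 ga: L.
Parse right to left (heavy = foot alone; LL = one foot; stranded L unfooted): no (spa:.ˈku) (ˈga:n) fa (ˈko:l) to (di:.ˈga:).
Foot heads: 3, 4, 6, 9.
Primary stress on the rightmost head = syllable 9.
Secondary stress on 3, 4, 6: no.spa:.ˌku.ˌga:n.fa.ˌko:l.to.di:.ˈga:.

primary 9, secondary 3, 4, 6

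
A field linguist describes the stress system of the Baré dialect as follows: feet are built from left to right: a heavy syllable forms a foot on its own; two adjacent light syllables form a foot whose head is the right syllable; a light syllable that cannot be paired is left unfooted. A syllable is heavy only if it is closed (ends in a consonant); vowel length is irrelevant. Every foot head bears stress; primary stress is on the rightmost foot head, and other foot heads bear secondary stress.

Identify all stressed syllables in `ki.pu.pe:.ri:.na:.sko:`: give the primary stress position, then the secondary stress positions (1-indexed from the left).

primary 6, secondary 2, 4

Weights: 1 ki L, 2 pu L, 3 pe: L, 4 ri: L, 5 na: L, 6 sko: L.
Parse left to right (heavy = foot alone; LL = one foot; stranded L unfooted): (ki.ˈpu) (pe:.ˈri:) (na:.ˈsko:).
Foot heads: 2, 4, 6.
Primary stress on the rightmost head = syllable 6.
Secondary stress on 2, 4: ki.ˌpu.pe:.ˌri:.na:.ˈsko:.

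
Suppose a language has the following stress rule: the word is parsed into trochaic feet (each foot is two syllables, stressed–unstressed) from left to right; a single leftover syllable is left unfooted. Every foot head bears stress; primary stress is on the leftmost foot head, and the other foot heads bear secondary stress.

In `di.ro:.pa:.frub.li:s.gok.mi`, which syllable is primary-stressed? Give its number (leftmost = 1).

1

Parse left to right into trochaic (ˈσσ) feet: (ˈdi.ro:) (ˈpa:.frub) (ˈli:s.gok) mi. Syllable 7 is left unfooted.
Foot heads (stressed positions): 1, 3, 5.
End Rule Leftmost: primary stress on the leftmost head = syllable 1.
Primary stress: syllable 1 → ˈdi.ro:.pa:.frub.li:s.gok.mi.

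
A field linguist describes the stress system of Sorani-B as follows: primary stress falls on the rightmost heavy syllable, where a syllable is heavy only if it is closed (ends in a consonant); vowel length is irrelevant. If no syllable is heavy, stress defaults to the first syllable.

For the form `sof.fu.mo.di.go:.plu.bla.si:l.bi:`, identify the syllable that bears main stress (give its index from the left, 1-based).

8

Weights: 1 sof H, 2 fu L, 3 mo L, 4 di L, 5 go: L, 6 plu L, 7 bla L, 8 si:l H, 9 bi: L.
Heavy syllables in the domain: 1, 8. The rightmost is syllable 8 (si:l).
Primary stress: syllable 8 → sof.fu.mo.di.go:.plu.bla.ˈsi:l.bi:.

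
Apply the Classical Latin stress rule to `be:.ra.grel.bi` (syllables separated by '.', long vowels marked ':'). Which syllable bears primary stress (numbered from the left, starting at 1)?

3

Classical Latin: stress the penult if heavy (long vowel or closed), else the antepenult.
Weights: 2 ra L, 3 grel H, 4 bi L.
The penult (syllable 3, grel) is heavy, so it takes stress.
Stress on syllable 3: be:.ra.ˈgrel.bi.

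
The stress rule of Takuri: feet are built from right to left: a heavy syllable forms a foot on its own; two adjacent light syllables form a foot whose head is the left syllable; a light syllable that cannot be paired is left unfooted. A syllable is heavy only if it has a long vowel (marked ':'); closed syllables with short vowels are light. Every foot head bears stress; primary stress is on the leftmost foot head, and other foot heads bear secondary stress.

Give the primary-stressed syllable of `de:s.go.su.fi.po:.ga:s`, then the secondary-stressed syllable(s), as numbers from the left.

primary 1, secondary 3, 5, 6

Weights: 1 de:s H, 2 go L, 3 su L, 4 fi L, 5 po: H, 6 ga:s H.
Parse right to left (heavy = foot alone; LL = one foot; stranded L unfooted): (ˈde:s) go (ˈsu.fi) (ˈpo:) (ˈga:s).
Foot heads: 1, 3, 5, 6.
Primary stress on the leftmost head = syllable 1.
Secondary stress on 3, 5, 6: ˈde:s.go.ˌsu.fi.ˌpo:.ˌga:s.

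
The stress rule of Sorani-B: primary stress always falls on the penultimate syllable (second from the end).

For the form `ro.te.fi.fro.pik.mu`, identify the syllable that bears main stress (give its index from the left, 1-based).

5

The word has 6 syllables; the penultimate syllable (second from the end) is syllable 5 (pik).
Primary stress: syllable 5 → ro.te.fi.fro.ˈpik.mu.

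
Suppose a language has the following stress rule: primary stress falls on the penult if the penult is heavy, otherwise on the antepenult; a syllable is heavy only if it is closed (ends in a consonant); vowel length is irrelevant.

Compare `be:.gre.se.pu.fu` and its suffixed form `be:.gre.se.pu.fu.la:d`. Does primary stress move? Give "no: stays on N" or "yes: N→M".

yes: 3→4

Base `be:.gre.se.pu.fu` (5 syllables):
  Weights: 3 se L, 4 pu L, 5 fu L.
  The penult (syllable 4, pu) is light, so stress falls on the antepenult (syllable 3, se).
  → primary stress on syllable 3.
Suffixed `be:.gre.se.pu.fu.la:d` (6 syllables):
  Weights: 4 pu L, 5 fu L, 6 la:d H.
  The penult (syllable 5, fu) is light, so stress falls on the antepenult (syllable 4, pu).
  → primary stress on syllable 4.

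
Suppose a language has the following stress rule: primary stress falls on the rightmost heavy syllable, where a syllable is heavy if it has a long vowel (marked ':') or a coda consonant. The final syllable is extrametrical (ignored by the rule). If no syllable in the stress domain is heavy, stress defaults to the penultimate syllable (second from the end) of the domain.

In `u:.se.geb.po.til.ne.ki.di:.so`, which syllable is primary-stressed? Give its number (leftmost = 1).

The final syllable (9, so) is extrametrical; the stress domain is syllables 1–8.
Weights: 1 u: H, 2 se L, 3 geb H, 4 po L, 5 til H, 6 ne L, 7 ki L, 8 di: H.
Heavy syllables in the domain: 1, 3, 5, 8. The rightmost is syllable 8 (di:).
Primary stress: syllable 8 → u:.se.geb.po.til.ne.ki.ˈdi:.so.

8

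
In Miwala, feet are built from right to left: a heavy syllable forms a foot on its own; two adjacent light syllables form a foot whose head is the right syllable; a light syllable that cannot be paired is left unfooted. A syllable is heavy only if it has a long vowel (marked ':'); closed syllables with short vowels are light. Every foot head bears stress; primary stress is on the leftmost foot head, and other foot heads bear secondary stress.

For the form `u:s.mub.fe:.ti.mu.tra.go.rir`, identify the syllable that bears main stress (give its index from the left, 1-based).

Weights: 1 u:s H, 2 mub L, 3 fe: H, 4 ti L, 5 mu L, 6 tra L, 7 go L, 8 rir L.
Parse right to left (heavy = foot alone; LL = one foot; stranded L unfooted): (ˈu:s) mub (ˈfe:) ti (mu.ˈtra) (go.ˈrir).
Foot heads: 1, 3, 6, 8.
Primary stress on the leftmost head = syllable 1.
Primary stress: syllable 1 → ˈu:s.mub.fe:.ti.mu.tra.go.rir.

1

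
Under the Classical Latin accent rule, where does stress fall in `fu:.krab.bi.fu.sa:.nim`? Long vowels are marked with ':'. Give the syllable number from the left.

5

Classical Latin: stress the penult if heavy (long vowel or closed), else the antepenult.
Weights: 4 fu L, 5 sa: H, 6 nim H.
The penult (syllable 5, sa:) is heavy, so it takes stress.
Stress on syllable 5: fu:.krab.bi.fu.ˈsa:.nim.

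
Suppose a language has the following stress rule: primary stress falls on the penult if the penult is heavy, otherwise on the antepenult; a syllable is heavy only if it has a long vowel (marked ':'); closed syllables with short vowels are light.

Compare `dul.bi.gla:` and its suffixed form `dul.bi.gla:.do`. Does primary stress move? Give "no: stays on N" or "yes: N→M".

yes: 1→3

Base `dul.bi.gla:` (3 syllables):
  Weights: 1 dul L, 2 bi L, 3 gla: H.
  The penult (syllable 2, bi) is light, so stress falls on the antepenult (syllable 1, dul).
  → primary stress on syllable 1.
Suffixed `dul.bi.gla:.do` (4 syllables):
  Weights: 2 bi L, 3 gla: H, 4 do L.
  The penult (syllable 3, gla:) is heavy, so it takes stress.
  → primary stress on syllable 3.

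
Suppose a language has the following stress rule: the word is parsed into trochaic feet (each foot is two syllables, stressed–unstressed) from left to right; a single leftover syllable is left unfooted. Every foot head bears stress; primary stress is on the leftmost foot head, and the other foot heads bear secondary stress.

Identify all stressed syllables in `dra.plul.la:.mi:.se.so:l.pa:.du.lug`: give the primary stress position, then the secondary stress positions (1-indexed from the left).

primary 1, secondary 3, 5, 7

Parse left to right into trochaic (ˈσσ) feet: (ˈdra.plul) (ˈla:.mi:) (ˈse.so:l) (ˈpa:.du) lug. Syllable 9 is left unfooted.
Foot heads (stressed positions): 1, 3, 5, 7.
End Rule Leftmost: primary stress on the leftmost head = syllable 1.
Secondary stress on 3, 5, 7: ˈdra.plul.ˌla:.mi:.ˌse.so:l.ˌpa:.du.lug.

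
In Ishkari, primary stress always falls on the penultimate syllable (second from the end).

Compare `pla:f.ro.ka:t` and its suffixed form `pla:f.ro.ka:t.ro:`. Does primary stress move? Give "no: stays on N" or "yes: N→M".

yes: 2→3

Base `pla:f.ro.ka:t` (3 syllables):
  The word has 3 syllables; the penultimate syllable (second from the end) is syllable 2 (ro).
  → primary stress on syllable 2.
Suffixed `pla:f.ro.ka:t.ro:` (4 syllables):
  The word has 4 syllables; the penultimate syllable (second from the end) is syllable 3 (ka:t).
  → primary stress on syllable 3.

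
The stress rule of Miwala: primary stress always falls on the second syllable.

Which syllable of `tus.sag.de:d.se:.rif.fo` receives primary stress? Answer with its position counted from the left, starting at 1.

The word has 6 syllables; the second syllable is syllable 2 (sag).
Primary stress: syllable 2 → tus.ˈsag.de:d.se:.rif.fo.

2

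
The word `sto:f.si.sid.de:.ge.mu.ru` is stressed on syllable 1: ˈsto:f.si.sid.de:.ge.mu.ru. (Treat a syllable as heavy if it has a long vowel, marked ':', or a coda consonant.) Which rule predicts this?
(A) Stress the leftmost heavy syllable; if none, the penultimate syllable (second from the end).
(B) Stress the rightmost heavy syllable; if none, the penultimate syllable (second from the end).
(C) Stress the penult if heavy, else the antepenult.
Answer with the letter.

Rule A → syllable 1 ✓.
Rule B → syllable 4 (observed: 1).
Rule C → syllable 5 (observed: 1).

A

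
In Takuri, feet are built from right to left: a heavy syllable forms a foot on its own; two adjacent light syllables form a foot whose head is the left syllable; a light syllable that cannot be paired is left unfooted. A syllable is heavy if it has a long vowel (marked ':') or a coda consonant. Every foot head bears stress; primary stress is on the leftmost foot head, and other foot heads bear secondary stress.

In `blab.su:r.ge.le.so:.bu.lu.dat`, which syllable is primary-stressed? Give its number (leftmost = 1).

Weights: 1 blab H, 2 su:r H, 3 ge L, 4 le L, 5 so: H, 6 bu L, 7 lu L, 8 dat H.
Parse right to left (heavy = foot alone; LL = one foot; stranded L unfooted): (ˈblab) (ˈsu:r) (ˈge.le) (ˈso:) (ˈbu.lu) (ˈdat).
Foot heads: 1, 2, 3, 5, 6, 8.
Primary stress on the leftmost head = syllable 1.
Primary stress: syllable 1 → ˈblab.su:r.ge.le.so:.bu.lu.dat.

1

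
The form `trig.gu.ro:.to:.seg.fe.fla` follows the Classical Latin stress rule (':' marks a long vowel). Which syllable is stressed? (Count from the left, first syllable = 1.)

5

Classical Latin: stress the penult if heavy (long vowel or closed), else the antepenult.
Weights: 5 seg H, 6 fe L, 7 fla L.
The penult (syllable 6, fe) is light, so stress falls on the antepenult (syllable 5, seg).
Stress on syllable 5: trig.gu.ro:.to:.ˈseg.fe.fla.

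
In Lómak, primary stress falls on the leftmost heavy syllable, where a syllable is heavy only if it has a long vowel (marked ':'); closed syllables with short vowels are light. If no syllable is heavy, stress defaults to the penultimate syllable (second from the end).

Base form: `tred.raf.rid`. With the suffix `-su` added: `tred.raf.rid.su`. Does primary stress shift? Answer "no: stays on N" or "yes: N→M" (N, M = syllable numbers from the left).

Base `tred.raf.rid` (3 syllables):
  Weights: 1 tred L, 2 raf L, 3 rid L.
  No heavy syllable in the domain; default to the penultimate syllable (second from the end) = syllable 2.
  → primary stress on syllable 2.
Suffixed `tred.raf.rid.su` (4 syllables):
  Weights: 1 tred L, 2 raf L, 3 rid L, 4 su L.
  No heavy syllable in the domain; default to the penultimate syllable (second from the end) = syllable 3.
  → primary stress on syllable 3.

yes: 2→3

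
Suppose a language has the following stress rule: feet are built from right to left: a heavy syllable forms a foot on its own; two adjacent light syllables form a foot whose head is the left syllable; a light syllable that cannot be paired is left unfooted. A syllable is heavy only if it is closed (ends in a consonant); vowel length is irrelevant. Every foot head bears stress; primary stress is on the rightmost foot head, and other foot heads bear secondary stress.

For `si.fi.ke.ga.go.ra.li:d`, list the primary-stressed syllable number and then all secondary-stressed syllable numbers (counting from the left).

Weights: 1 si L, 2 fi L, 3 ke L, 4 ga L, 5 go L, 6 ra L, 7 li:d H.
Parse right to left (heavy = foot alone; LL = one foot; stranded L unfooted): (ˈsi.fi) (ˈke.ga) (ˈgo.ra) (ˈli:d).
Foot heads: 1, 3, 5, 7.
Primary stress on the rightmost head = syllable 7.
Secondary stress on 1, 3, 5: ˌsi.fi.ˌke.ga.ˌgo.ra.ˈli:d.

primary 7, secondary 1, 3, 5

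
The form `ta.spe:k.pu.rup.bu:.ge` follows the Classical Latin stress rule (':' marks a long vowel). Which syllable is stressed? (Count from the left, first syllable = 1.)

Classical Latin: stress the penult if heavy (long vowel or closed), else the antepenult.
Weights: 4 rup H, 5 bu: H, 6 ge L.
The penult (syllable 5, bu:) is heavy, so it takes stress.
Stress on syllable 5: ta.spe:k.pu.rup.ˈbu:.ge.

5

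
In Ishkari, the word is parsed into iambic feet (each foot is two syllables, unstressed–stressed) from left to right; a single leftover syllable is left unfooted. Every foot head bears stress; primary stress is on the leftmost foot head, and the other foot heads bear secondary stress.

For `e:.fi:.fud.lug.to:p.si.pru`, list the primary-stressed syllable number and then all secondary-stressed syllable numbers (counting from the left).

primary 2, secondary 4, 6

Parse left to right into iambic (σˈσ) feet: (e:.ˈfi:) (fud.ˈlug) (to:p.ˈsi) pru. Syllable 7 is left unfooted.
Foot heads (stressed positions): 2, 4, 6.
End Rule Leftmost: primary stress on the leftmost head = syllable 2.
Secondary stress on 4, 6: e:.ˈfi:.fud.ˌlug.to:p.ˌsi.pru.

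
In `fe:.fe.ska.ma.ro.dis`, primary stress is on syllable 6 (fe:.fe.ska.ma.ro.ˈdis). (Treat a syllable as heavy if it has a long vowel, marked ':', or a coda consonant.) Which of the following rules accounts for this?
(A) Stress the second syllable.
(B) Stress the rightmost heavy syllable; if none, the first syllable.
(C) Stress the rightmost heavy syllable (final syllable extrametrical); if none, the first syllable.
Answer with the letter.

Rule A → syllable 2 (observed: 6).
Rule B → syllable 6 ✓.
Rule C → syllable 1 (observed: 6).

B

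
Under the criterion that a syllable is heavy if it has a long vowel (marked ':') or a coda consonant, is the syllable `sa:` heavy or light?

`sa:`: long vowel, open (no coda). Long vowel → heavy.

heavy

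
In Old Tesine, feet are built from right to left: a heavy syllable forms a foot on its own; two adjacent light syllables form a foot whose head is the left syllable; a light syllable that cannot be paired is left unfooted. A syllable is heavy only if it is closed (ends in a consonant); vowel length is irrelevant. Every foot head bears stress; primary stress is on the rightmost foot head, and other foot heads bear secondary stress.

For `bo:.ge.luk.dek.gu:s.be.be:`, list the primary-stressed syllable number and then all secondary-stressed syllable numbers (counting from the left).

Weights: 1 bo: L, 2 ge L, 3 luk H, 4 dek H, 5 gu:s H, 6 be L, 7 be: L.
Parse right to left (heavy = foot alone; LL = one foot; stranded L unfooted): (ˈbo:.ge) (ˈluk) (ˈdek) (ˈgu:s) (ˈbe.be:).
Foot heads: 1, 3, 4, 5, 6.
Primary stress on the rightmost head = syllable 6.
Secondary stress on 1, 3, 4, 5: ˌbo:.ge.ˌluk.ˌdek.ˌgu:s.ˈbe.be:.

primary 6, secondary 1, 3, 4, 5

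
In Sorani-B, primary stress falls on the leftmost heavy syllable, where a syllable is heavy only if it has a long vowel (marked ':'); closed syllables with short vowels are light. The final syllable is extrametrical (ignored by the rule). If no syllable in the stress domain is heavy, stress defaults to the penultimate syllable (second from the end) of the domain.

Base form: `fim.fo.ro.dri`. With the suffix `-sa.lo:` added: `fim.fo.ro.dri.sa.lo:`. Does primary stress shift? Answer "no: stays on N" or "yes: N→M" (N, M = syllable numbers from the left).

Base `fim.fo.ro.dri` (4 syllables):
  The final syllable (4, dri) is extrametrical; the stress domain is syllables 1–3.
  Weights: 1 fim L, 2 fo L, 3 ro L.
  No heavy syllable in the domain; default to the penultimate syllable (second from the end) of the domain = syllable 2.
  → primary stress on syllable 2.
Suffixed `fim.fo.ro.dri.sa.lo:` (6 syllables):
  The final syllable (6, lo:) is extrametrical; the stress domain is syllables 1–5.
  Weights: 1 fim L, 2 fo L, 3 ro L, 4 dri L, 5 sa L.
  No heavy syllable in the domain; default to the penultimate syllable (second from the end) of the domain = syllable 4.
  → primary stress on syllable 4.

yes: 2→4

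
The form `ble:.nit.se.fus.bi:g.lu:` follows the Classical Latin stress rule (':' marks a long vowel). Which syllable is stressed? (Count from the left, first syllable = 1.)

Classical Latin: stress the penult if heavy (long vowel or closed), else the antepenult.
Weights: 4 fus H, 5 bi:g H, 6 lu: H.
The penult (syllable 5, bi:g) is heavy, so it takes stress.
Stress on syllable 5: ble:.nit.se.fus.ˈbi:g.lu:.

5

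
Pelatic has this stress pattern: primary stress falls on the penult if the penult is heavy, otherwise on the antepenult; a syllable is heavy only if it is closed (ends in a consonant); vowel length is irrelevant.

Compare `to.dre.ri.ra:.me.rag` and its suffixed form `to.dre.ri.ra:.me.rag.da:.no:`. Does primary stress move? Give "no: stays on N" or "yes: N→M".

yes: 4→6

Base `to.dre.ri.ra:.me.rag` (6 syllables):
  Weights: 4 ra: L, 5 me L, 6 rag H.
  The penult (syllable 5, me) is light, so stress falls on the antepenult (syllable 4, ra:).
  → primary stress on syllable 4.
Suffixed `to.dre.ri.ra:.me.rag.da:.no:` (8 syllables):
  Weights: 6 rag H, 7 da: L, 8 no: L.
  The penult (syllable 7, da:) is light, so stress falls on the antepenult (syllable 6, rag).
  → primary stress on syllable 6.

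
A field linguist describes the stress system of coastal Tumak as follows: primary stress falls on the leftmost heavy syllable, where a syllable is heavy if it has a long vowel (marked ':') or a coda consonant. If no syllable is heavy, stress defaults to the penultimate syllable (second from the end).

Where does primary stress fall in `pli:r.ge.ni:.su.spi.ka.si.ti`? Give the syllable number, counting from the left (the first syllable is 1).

1

Weights: 1 pli:r H, 2 ge L, 3 ni: H, 4 su L, 5 spi L, 6 ka L, 7 si L, 8 ti L.
Heavy syllables in the domain: 1, 3. The leftmost is syllable 1 (pli:r).
Primary stress: syllable 1 → ˈpli:r.ge.ni:.su.spi.ka.si.ti.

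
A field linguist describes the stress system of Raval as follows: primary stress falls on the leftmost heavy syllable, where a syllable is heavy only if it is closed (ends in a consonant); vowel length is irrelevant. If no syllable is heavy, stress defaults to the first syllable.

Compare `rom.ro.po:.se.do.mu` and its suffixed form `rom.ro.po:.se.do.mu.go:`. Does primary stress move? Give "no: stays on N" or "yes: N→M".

no: stays on 1

Base `rom.ro.po:.se.do.mu` (6 syllables):
  Weights: 1 rom H, 2 ro L, 3 po: L, 4 se L, 5 do L, 6 mu L.
  Heavy syllables in the domain: 1. The leftmost is syllable 1 (rom).
  → primary stress on syllable 1.
Suffixed `rom.ro.po:.se.do.mu.go:` (7 syllables):
  Weights: 1 rom H, 2 ro L, 3 po: L, 4 se L, 5 do L, 6 mu L, 7 go: L.
  Heavy syllables in the domain: 1. The leftmost is syllable 1 (rom).
  → primary stress on syllable 1.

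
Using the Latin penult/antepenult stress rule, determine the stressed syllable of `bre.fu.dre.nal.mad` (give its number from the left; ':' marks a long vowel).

Classical Latin: stress the penult if heavy (long vowel or closed), else the antepenult.
Weights: 3 dre L, 4 nal H, 5 mad H.
The penult (syllable 4, nal) is heavy, so it takes stress.
Stress on syllable 4: bre.fu.dre.ˈnal.mad.

4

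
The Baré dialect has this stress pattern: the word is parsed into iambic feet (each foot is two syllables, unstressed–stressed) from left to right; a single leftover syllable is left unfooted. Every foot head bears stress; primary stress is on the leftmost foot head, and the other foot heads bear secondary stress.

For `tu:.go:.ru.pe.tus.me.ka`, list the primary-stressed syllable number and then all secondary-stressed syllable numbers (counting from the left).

Parse left to right into iambic (σˈσ) feet: (tu:.ˈgo:) (ru.ˈpe) (tus.ˈme) ka. Syllable 7 is left unfooted.
Foot heads (stressed positions): 2, 4, 6.
End Rule Leftmost: primary stress on the leftmost head = syllable 2.
Secondary stress on 4, 6: tu:.ˈgo:.ru.ˌpe.tus.ˌme.ka.

primary 2, secondary 4, 6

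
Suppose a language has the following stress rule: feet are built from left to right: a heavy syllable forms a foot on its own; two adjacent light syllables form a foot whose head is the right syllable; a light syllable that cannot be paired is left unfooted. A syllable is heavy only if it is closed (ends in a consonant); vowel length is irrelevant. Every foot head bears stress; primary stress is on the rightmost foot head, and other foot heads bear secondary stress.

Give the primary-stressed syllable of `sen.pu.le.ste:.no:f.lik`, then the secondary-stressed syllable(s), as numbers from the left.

Weights: 1 sen H, 2 pu L, 3 le L, 4 ste: L, 5 no:f H, 6 lik H.
Parse left to right (heavy = foot alone; LL = one foot; stranded L unfooted): (ˈsen) (pu.ˈle) ste: (ˈno:f) (ˈlik).
Foot heads: 1, 3, 5, 6.
Primary stress on the rightmost head = syllable 6.
Secondary stress on 1, 3, 5: ˌsen.pu.ˌle.ste:.ˌno:f.ˈlik.

primary 6, secondary 1, 3, 5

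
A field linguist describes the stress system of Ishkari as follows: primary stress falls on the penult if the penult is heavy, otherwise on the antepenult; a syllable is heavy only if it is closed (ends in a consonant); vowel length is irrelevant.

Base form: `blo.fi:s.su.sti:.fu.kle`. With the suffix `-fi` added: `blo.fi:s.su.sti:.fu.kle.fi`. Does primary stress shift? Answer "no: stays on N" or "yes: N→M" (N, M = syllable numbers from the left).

yes: 4→5

Base `blo.fi:s.su.sti:.fu.kle` (6 syllables):
  Weights: 4 sti: L, 5 fu L, 6 kle L.
  The penult (syllable 5, fu) is light, so stress falls on the antepenult (syllable 4, sti:).
  → primary stress on syllable 4.
Suffixed `blo.fi:s.su.sti:.fu.kle.fi` (7 syllables):
  Weights: 5 fu L, 6 kle L, 7 fi L.
  The penult (syllable 6, kle) is light, so stress falls on the antepenult (syllable 5, fu).
  → primary stress on syllable 5.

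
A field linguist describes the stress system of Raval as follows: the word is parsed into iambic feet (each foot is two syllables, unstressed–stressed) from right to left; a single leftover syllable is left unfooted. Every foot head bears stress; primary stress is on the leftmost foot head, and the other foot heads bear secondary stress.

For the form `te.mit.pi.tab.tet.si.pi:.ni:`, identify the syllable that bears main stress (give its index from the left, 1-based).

Parse right to left into iambic (σˈσ) feet: (te.ˈmit) (pi.ˈtab) (tet.ˈsi) (pi:.ˈni:).
Foot heads (stressed positions): 2, 4, 6, 8.
End Rule Leftmost: primary stress on the leftmost head = syllable 2.
Primary stress: syllable 2 → te.ˈmit.pi.tab.tet.si.pi:.ni:.

2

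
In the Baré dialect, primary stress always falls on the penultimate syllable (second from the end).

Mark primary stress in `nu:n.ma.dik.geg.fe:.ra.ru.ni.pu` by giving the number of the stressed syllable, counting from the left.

The word has 9 syllables; the penultimate syllable (second from the end) is syllable 8 (ni).
Primary stress: syllable 8 → nu:n.ma.dik.geg.fe:.ra.ru.ˈni.pu.

8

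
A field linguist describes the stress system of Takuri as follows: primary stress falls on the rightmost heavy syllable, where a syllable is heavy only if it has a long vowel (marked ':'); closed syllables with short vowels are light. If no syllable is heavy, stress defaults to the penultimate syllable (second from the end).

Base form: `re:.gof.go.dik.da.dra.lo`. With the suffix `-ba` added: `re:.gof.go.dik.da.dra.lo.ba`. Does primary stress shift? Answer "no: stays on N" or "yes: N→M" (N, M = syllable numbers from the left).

Base `re:.gof.go.dik.da.dra.lo` (7 syllables):
  Weights: 1 re: H, 2 gof L, 3 go L, 4 dik L, 5 da L, 6 dra L, 7 lo L.
  Heavy syllables in the domain: 1. The rightmost is syllable 1 (re:).
  → primary stress on syllable 1.
Suffixed `re:.gof.go.dik.da.dra.lo.ba` (8 syllables):
  Weights: 1 re: H, 2 gof L, 3 go L, 4 dik L, 5 da L, 6 dra L, 7 lo L, 8 ba L.
  Heavy syllables in the domain: 1. The rightmost is syllable 1 (re:).
  → primary stress on syllable 1.

no: stays on 1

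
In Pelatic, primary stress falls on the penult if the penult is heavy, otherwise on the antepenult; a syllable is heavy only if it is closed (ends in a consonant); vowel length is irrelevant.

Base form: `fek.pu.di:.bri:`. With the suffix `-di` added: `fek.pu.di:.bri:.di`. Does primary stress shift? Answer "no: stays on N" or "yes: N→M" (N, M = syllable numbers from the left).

yes: 2→3

Base `fek.pu.di:.bri:` (4 syllables):
  Weights: 2 pu L, 3 di: L, 4 bri: L.
  The penult (syllable 3, di:) is light, so stress falls on the antepenult (syllable 2, pu).
  → primary stress on syllable 2.
Suffixed `fek.pu.di:.bri:.di` (5 syllables):
  Weights: 3 di: L, 4 bri: L, 5 di L.
  The penult (syllable 4, bri:) is light, so stress falls on the antepenult (syllable 3, di:).
  → primary stress on syllable 3.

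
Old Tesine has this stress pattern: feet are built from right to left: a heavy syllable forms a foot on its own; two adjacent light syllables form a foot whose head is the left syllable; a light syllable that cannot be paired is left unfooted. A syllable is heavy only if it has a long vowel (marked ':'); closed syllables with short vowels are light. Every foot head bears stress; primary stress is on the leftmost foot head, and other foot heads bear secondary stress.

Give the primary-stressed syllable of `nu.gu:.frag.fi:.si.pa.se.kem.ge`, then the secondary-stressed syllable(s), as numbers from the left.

Weights: 1 nu L, 2 gu: H, 3 frag L, 4 fi: H, 5 si L, 6 pa L, 7 se L, 8 kem L, 9 ge L.
Parse right to left (heavy = foot alone; LL = one foot; stranded L unfooted): nu (ˈgu:) frag (ˈfi:) si (ˈpa.se) (ˈkem.ge).
Foot heads: 2, 4, 6, 8.
Primary stress on the leftmost head = syllable 2.
Secondary stress on 4, 6, 8: nu.ˈgu:.frag.ˌfi:.si.ˌpa.se.ˌkem.ge.

primary 2, secondary 4, 6, 8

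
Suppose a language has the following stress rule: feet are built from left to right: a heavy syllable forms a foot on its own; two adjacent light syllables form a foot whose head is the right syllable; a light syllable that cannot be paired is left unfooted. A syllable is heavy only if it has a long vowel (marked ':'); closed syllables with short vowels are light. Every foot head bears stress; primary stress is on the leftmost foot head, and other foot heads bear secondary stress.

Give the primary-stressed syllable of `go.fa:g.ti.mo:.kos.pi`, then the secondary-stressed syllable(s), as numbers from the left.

primary 2, secondary 4, 6

Weights: 1 go L, 2 fa:g H, 3 ti L, 4 mo: H, 5 kos L, 6 pi L.
Parse left to right (heavy = foot alone; LL = one foot; stranded L unfooted): go (ˈfa:g) ti (ˈmo:) (kos.ˈpi).
Foot heads: 2, 4, 6.
Primary stress on the leftmost head = syllable 2.
Secondary stress on 4, 6: go.ˈfa:g.ti.ˌmo:.kos.ˌpi.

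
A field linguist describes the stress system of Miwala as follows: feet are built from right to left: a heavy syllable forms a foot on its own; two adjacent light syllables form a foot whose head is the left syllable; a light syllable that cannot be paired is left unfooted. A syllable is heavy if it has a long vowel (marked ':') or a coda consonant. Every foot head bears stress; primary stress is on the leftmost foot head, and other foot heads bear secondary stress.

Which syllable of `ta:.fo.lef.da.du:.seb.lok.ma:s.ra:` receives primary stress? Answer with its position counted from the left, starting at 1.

1

Weights: 1 ta: H, 2 fo L, 3 lef H, 4 da L, 5 du: H, 6 seb H, 7 lok H, 8 ma:s H, 9 ra: H.
Parse right to left (heavy = foot alone; LL = one foot; stranded L unfooted): (ˈta:) fo (ˈlef) da (ˈdu:) (ˈseb) (ˈlok) (ˈma:s) (ˈra:).
Foot heads: 1, 3, 5, 6, 7, 8, 9.
Primary stress on the leftmost head = syllable 1.
Primary stress: syllable 1 → ˈta:.fo.lef.da.du:.seb.lok.ma:s.ra:.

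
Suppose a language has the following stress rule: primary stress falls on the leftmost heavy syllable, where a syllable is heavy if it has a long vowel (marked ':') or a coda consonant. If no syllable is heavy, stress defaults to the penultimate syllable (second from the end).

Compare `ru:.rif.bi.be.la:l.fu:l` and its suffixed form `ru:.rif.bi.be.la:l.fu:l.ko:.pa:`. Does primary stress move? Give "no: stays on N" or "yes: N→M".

Base `ru:.rif.bi.be.la:l.fu:l` (6 syllables):
  Weights: 1 ru: H, 2 rif H, 3 bi L, 4 be L, 5 la:l H, 6 fu:l H.
  Heavy syllables in the domain: 1, 2, 5, 6. The leftmost is syllable 1 (ru:).
  → primary stress on syllable 1.
Suffixed `ru:.rif.bi.be.la:l.fu:l.ko:.pa:` (8 syllables):
  Weights: 1 ru: H, 2 rif H, 3 bi L, 4 be L, 5 la:l H, 6 fu:l H, 7 ko: H, 8 pa: H.
  Heavy syllables in the domain: 1, 2, 5, 6, 7, 8. The leftmost is syllable 1 (ru:).
  → primary stress on syllable 1.

no: stays on 1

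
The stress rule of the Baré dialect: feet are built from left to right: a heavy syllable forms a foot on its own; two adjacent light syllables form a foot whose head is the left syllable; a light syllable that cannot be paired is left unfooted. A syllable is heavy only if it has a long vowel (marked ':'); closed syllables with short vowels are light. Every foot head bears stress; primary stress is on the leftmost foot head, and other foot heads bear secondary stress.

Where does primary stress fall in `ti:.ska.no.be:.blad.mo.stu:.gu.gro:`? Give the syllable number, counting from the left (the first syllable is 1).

Weights: 1 ti: H, 2 ska L, 3 no L, 4 be: H, 5 blad L, 6 mo L, 7 stu: H, 8 gu L, 9 gro: H.
Parse left to right (heavy = foot alone; LL = one foot; stranded L unfooted): (ˈti:) (ˈska.no) (ˈbe:) (ˈblad.mo) (ˈstu:) gu (ˈgro:).
Foot heads: 1, 2, 4, 5, 7, 9.
Primary stress on the leftmost head = syllable 1.
Primary stress: syllable 1 → ˈti:.ska.no.be:.blad.mo.stu:.gu.gro:.

1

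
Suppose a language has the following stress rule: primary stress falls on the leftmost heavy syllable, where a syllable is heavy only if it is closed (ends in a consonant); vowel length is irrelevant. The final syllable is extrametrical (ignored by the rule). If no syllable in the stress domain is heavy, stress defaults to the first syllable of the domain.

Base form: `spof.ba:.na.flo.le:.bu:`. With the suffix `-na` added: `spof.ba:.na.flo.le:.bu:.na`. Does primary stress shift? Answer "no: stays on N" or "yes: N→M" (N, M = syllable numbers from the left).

no: stays on 1

Base `spof.ba:.na.flo.le:.bu:` (6 syllables):
  The final syllable (6, bu:) is extrametrical; the stress domain is syllables 1–5.
  Weights: 1 spof H, 2 ba: L, 3 na L, 4 flo L, 5 le: L.
  Heavy syllables in the domain: 1. The leftmost is syllable 1 (spof).
  → primary stress on syllable 1.
Suffixed `spof.ba:.na.flo.le:.bu:.na` (7 syllables):
  The final syllable (7, na) is extrametrical; the stress domain is syllables 1–6.
  Weights: 1 spof H, 2 ba: L, 3 na L, 4 flo L, 5 le: L, 6 bu: L.
  Heavy syllables in the domain: 1. The leftmost is syllable 1 (spof).
  → primary stress on syllable 1.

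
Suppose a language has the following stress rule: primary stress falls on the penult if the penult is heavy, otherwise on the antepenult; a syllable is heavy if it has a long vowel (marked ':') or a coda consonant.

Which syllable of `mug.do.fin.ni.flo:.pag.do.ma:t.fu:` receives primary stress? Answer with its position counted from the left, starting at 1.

Weights: 7 do L, 8 ma:t H, 9 fu: H.
The penult (syllable 8, ma:t) is heavy, so it takes stress.
Primary stress: syllable 8 → mug.do.fin.ni.flo:.pag.do.ˈma:t.fu:.

8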